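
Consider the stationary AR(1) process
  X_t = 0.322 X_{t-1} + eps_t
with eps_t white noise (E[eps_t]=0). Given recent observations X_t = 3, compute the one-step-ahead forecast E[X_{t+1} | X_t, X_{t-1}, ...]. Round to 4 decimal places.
E[X_{t+1} \mid \mathcal F_t] = 0.9660

For an AR(p) model X_t = c + sum_i phi_i X_{t-i} + eps_t, the
one-step-ahead conditional mean is
  E[X_{t+1} | X_t, ...] = c + sum_i phi_i X_{t+1-i}.
Substitute known values:
  E[X_{t+1} | ...] = (0.322) * (3)
                   = 0.9660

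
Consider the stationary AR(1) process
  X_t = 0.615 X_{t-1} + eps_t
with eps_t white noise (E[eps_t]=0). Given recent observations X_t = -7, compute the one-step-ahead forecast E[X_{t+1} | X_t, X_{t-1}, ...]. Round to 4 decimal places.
E[X_{t+1} \mid \mathcal F_t] = -4.3050

For an AR(p) model X_t = c + sum_i phi_i X_{t-i} + eps_t, the
one-step-ahead conditional mean is
  E[X_{t+1} | X_t, ...] = c + sum_i phi_i X_{t+1-i}.
Substitute known values:
  E[X_{t+1} | ...] = (0.615) * (-7)
                   = -4.3050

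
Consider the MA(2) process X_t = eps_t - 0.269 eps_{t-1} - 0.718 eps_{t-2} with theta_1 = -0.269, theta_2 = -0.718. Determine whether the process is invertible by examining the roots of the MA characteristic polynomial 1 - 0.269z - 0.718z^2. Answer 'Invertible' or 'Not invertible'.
\text{Invertible}

The MA(q) characteristic polynomial is P(z) = 1 - 0.269z - 0.718z^2.
Invertibility requires all roots to lie outside the unit circle, i.e. |z| > 1 for every root.
Set 1 + (-0.269) z + (-0.718) z^2 = 0, i.e. a z^2 + b z + c = 0 with a = -0.718, b = -0.269, c = 1.
Discriminant D = b^2 - 4ac = (-0.269)^2 - 4*(-0.718)*1 = 0.072361 - (-2.872) = 2.944361.
D >= 0, so the roots are real: z = (-b +/- sqrt(D)) / (2a) = (0.269 +/- 1.715914) / (-1.436).
  z_1 = (0.269 + 1.715914) / (-1.436) = -1.3823,   |z_1| = 1.3823.
  z_2 = (0.269 - 1.715914) / (-1.436) = 1.0076,   |z_2| = 1.0076.
Moduli of all roots: 1.3823, 1.0076.
All moduli strictly greater than 1? Yes.
Verdict: Invertible.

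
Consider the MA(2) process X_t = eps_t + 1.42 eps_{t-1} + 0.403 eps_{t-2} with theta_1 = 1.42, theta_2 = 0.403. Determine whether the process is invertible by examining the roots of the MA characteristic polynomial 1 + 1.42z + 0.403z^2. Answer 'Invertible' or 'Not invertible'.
\text{Not invertible}

The MA(q) characteristic polynomial is P(z) = 1 + 1.42z + 0.403z^2.
Invertibility requires all roots to lie outside the unit circle, i.e. |z| > 1 for every root.
Set 1 + (1.42) z + (0.403) z^2 = 0, i.e. a z^2 + b z + c = 0 with a = 0.403, b = 1.42, c = 1.
Discriminant D = b^2 - 4ac = (1.42)^2 - 4*(0.403)*1 = 2.0164 - (1.612) = 0.4044.
D >= 0, so the roots are real: z = (-b +/- sqrt(D)) / (2a) = (-1.42 +/- 0.635925) / (0.806).
  z_1 = (-1.42 + 0.635925) / (0.806) = -0.9728,   |z_1| = 0.9728.
  z_2 = (-1.42 - 0.635925) / (0.806) = -2.5508,   |z_2| = 2.5508.
Moduli of all roots: 0.9728, 2.5508.
All moduli strictly greater than 1? No.
Verdict: Not invertible.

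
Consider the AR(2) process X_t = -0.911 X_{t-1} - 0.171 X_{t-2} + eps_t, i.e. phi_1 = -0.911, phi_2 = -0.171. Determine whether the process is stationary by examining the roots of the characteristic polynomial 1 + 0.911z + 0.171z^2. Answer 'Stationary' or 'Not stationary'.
\text{Stationary}

The AR(p) characteristic polynomial is P(z) = 1 + 0.911z + 0.171z^2.
Stationarity requires all roots to lie outside the unit circle, i.e. |z| > 1 for every root.
Set 1 + (0.911) z + (0.171) z^2 = 0, i.e. a z^2 + b z + c = 0 with a = 0.171, b = 0.911, c = 1.
Discriminant D = b^2 - 4ac = (0.911)^2 - 4*(0.171)*1 = 0.829921 - (0.684) = 0.145921.
D >= 0, so the roots are real: z = (-b +/- sqrt(D)) / (2a) = (-0.911 +/- 0.381996) / (0.342).
  z_1 = (-0.911 + 0.381996) / (0.342) = -1.5468,   |z_1| = 1.5468.
  z_2 = (-0.911 - 0.381996) / (0.342) = -3.7807,   |z_2| = 3.7807.
Moduli of all roots: 1.5468, 3.7807.
All moduli strictly greater than 1? Yes.
Verdict: Stationary.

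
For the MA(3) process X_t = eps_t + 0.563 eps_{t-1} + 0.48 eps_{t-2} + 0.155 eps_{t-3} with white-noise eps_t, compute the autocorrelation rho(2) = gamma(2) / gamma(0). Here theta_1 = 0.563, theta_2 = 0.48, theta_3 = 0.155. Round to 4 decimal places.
\rho(2) = 0.3610

For an MA(q) process with theta_0 = 1, the autocovariance is
  gamma(k) = sigma^2 * sum_{i=0..q-k} theta_i * theta_{i+k},
and rho(k) = gamma(k) / gamma(0). Sigma^2 cancels.
  numerator   = (1)*(0.48) + (0.563)*(0.155) = 0.567265.
  denominator = (1)^2 + (0.563)^2 + (0.48)^2 + (0.155)^2 = 1.571394.
  rho(2) = 0.567265 / 1.571394 = 0.3610.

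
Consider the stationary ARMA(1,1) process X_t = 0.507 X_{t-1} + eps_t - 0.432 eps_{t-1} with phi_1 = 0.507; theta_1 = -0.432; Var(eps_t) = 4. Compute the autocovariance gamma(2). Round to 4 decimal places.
\gamma(2) = 0.1599

Multiply the model equation by X_{t-k} and take expectations. With theta_0 = psi_0 = 1 and psi_j the MA(infinity) weights, this gives
  gamma(k) - sum_i phi_i gamma(k-i) = c_k,
  c_k = sigma^2 * sum_{j=k..q} theta_j psi_{j-k}   (c_k = 0 for k > q),
using gamma(-m) = gamma(m).
psi-weights needed (psi_j = theta_j + sum_i phi_i psi_{j-i}):
  psi_1 = theta_1 + phi_1 = -0.432 + (0.507) = 0.075
Right-hand sides:
  c_0 = sigma^2 (1 + theta_1 psi_1) = 4 * (1 + (-0.432)(0.075)) = 4 * 0.9676 = 3.8704
  c_1 = sigma^2 theta_1 = 4 * (-0.432) = -1.728
  c_2 = 0
Equations for k = 0 and k = 1 (AR order 1):
  gamma(0) = phi_1 gamma(1) + c_0
  gamma(1) = phi_1 gamma(0) + c_1
Substituting the second into the first: gamma(0) (1 - phi_1^2) = c_0 + phi_1 c_1, so
  gamma(0) = (c_0 + phi_1 c_1) / (1 - phi_1^2) = (3.8704 + (0.507)(-1.728)) / (1 - (0.507)^2) = 2.994304 / 0.742951 = 4.030285.
  gamma(1) = phi_1 gamma(0) + c_1 = (0.507)(4.030285) + (-1.728) = 0.315354.
For k = 2 (> q): gamma(2) = phi_1 gamma(1) = (0.507)(0.315354) = 0.159885.
Therefore gamma(2) = 0.1599 (to 4 decimal places).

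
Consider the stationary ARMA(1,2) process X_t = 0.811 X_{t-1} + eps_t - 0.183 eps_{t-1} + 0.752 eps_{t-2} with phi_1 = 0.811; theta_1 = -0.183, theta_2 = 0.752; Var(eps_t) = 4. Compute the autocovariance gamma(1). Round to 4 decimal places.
\gamma(1) = 20.7584

Multiply the model equation by X_{t-k} and take expectations. With theta_0 = psi_0 = 1 and psi_j the MA(infinity) weights, this gives
  gamma(k) - sum_i phi_i gamma(k-i) = c_k,
  c_k = sigma^2 * sum_{j=k..q} theta_j psi_{j-k}   (c_k = 0 for k > q),
using gamma(-m) = gamma(m).
psi-weights needed (psi_j = theta_j + sum_i phi_i psi_{j-i}):
  psi_1 = theta_1 + phi_1 = -0.183 + (0.811) = 0.628
  psi_2 = theta_2 + phi_1 psi_1 = 0.752 + (0.811)(0.628) = 1.261308
Right-hand sides:
  c_0 = sigma^2 (1 + theta_1 psi_1 + theta_2 psi_2) = 4 * (1 + (-0.183)(0.628) + (0.752)(1.261308)) = 4 * 1.83358 = 7.334318
  c_1 = sigma^2 (theta_1 + theta_2 psi_1) = 4 * (-0.183 + (0.752)(0.628)) = 1.157024
  c_2 = sigma^2 theta_2 = 4 * (0.752) = 3.008
Equations for k = 0 and k = 1 (AR order 1):
  gamma(0) = phi_1 gamma(1) + c_0
  gamma(1) = phi_1 gamma(0) + c_1
Substituting the second into the first: gamma(0) (1 - phi_1^2) = c_0 + phi_1 c_1, so
  gamma(0) = (c_0 + phi_1 c_1) / (1 - phi_1^2) = (7.334318 + (0.811)(1.157024)) / (1 - (0.811)^2) = 8.272665 / 0.342279 = 24.169362.
  gamma(1) = phi_1 gamma(0) + c_1 = (0.811)(24.169362) + (1.157024) = 20.758376.
Therefore gamma(1) = 20.7584 (to 4 decimal places).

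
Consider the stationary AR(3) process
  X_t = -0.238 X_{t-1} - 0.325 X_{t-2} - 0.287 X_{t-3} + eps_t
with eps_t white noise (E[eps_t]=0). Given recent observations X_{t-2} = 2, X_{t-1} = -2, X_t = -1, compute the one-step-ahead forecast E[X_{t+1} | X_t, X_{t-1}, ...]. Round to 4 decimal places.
E[X_{t+1} \mid \mathcal F_t] = 0.3140

For an AR(p) model X_t = c + sum_i phi_i X_{t-i} + eps_t, the
one-step-ahead conditional mean is
  E[X_{t+1} | X_t, ...] = c + sum_i phi_i X_{t+1-i}.
Substitute known values:
  E[X_{t+1} | ...] = (-0.238) * (-1) + (-0.325) * (-2) + (-0.287) * (2)
                   = 0.3140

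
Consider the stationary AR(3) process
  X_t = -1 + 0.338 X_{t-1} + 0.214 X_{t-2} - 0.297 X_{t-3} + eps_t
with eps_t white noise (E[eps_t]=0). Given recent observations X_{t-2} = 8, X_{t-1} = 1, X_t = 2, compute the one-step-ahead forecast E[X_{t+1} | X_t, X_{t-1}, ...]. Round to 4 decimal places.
E[X_{t+1} \mid \mathcal F_t] = -2.4860

For an AR(p) model X_t = c + sum_i phi_i X_{t-i} + eps_t, the
one-step-ahead conditional mean is
  E[X_{t+1} | X_t, ...] = c + sum_i phi_i X_{t+1-i}.
Substitute known values:
  E[X_{t+1} | ...] = -1 + (0.338) * (2) + (0.214) * (1) + (-0.297) * (8)
                   = -2.4860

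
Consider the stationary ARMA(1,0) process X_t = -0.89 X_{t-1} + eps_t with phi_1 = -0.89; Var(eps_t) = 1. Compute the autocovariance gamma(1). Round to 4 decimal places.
\gamma(1) = -4.2809

Multiply the model equation by X_{t-k} and take expectations. With theta_0 = psi_0 = 1 and psi_j the MA(infinity) weights, this gives
  gamma(k) - sum_i phi_i gamma(k-i) = c_k,
  c_k = sigma^2 * sum_{j=k..q} theta_j psi_{j-k}   (c_k = 0 for k > q),
using gamma(-m) = gamma(m).
Pure AR (q = 0): c_0 = sigma^2 = 1, c_k = 0 for k >= 1.
Equations for k = 0 and k = 1 (AR order 1):
  gamma(0) = phi_1 gamma(1) + c_0
  gamma(1) = phi_1 gamma(0) + c_1
Substituting the second into the first: gamma(0) (1 - phi_1^2) = c_0 + phi_1 c_1, so
  gamma(0) = c_0 / (1 - phi_1^2) = 1 / (1 - (-0.89)^2) = 1 / 0.2079 = 4.810005.
  gamma(1) = phi_1 gamma(0) = (-0.89)(4.810005) = -4.280904.
Therefore gamma(1) = -4.2809 (to 4 decimal places).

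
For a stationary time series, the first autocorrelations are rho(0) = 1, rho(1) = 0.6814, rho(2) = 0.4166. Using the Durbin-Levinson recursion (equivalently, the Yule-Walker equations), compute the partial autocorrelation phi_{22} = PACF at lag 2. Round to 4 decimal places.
\phi_{22} = -0.0891

The PACF at lag k is phi_{kk}, the last component of the solution
to the Yule-Walker system G_k phi = r_k where
  (G_k)_{ij} = rho(|i - j|), (r_k)_i = rho(i), i,j = 1..k.
Equivalently, Durbin-Levinson gives phi_{kk} iteratively:
  phi_{11} = rho(1)
  phi_{kk} = [rho(k) - sum_{j=1..k-1} phi_{k-1,j} rho(k-j)]
            / [1 - sum_{j=1..k-1} phi_{k-1,j} rho(j)],
  phi_{k,j} = phi_{k-1,j} - phi_{kk} phi_{k-1,k-j},  j = 1..k-1.
Step k = 1:
  phi_11 = rho(1) = 0.6814.
Step k = 2:
  phi_22 = [rho(2) - phi_11 rho(1)] / [1 - phi_11 rho(1)] = [0.4166 - (0.6814)(0.6814)] / [1 - (0.6814)(0.6814)]
         = -0.04770596 / 0.53569404 = -0.0891.
Therefore phi_{22} = -0.0891.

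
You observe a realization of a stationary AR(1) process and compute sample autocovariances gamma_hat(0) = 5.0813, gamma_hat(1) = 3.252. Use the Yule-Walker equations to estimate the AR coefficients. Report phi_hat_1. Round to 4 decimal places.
\hat\phi_{1} = 0.6400

The Yule-Walker equations for an AR(p) process read, in matrix form,
  Gamma_p phi = r_p,   with   (Gamma_p)_{ij} = gamma(|i - j|),
                       (r_p)_i = gamma(i),   i,j = 1..p.
Substitute the sample gammas (Toeplitz matrix and right-hand side of size 1):
  Gamma_p = [[5.0813]]
  r_p     = [3.252]
With p = 1 this is the single equation gamma(0) phi_1 = gamma(1):
  phi_hat_1 = gamma(1) / gamma(0) = 3.252 / 5.0813 = 0.6400.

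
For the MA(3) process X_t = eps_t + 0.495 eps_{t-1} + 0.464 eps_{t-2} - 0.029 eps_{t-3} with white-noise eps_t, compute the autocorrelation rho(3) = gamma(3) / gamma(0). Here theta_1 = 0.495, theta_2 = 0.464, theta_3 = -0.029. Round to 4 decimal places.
\rho(3) = -0.0198

For an MA(q) process with theta_0 = 1, the autocovariance is
  gamma(k) = sigma^2 * sum_{i=0..q-k} theta_i * theta_{i+k},
and rho(k) = gamma(k) / gamma(0). Sigma^2 cancels.
  numerator   = (1)*(-0.029) = -0.029.
  denominator = (1)^2 + (0.495)^2 + (0.464)^2 + (-0.029)^2 = 1.461162.
  rho(3) = -0.029 / 1.461162 = -0.0198.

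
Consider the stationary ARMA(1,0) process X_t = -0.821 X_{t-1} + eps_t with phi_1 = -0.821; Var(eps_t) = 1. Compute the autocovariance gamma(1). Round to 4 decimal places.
\gamma(1) = -2.5187

Multiply the model equation by X_{t-k} and take expectations. With theta_0 = psi_0 = 1 and psi_j the MA(infinity) weights, this gives
  gamma(k) - sum_i phi_i gamma(k-i) = c_k,
  c_k = sigma^2 * sum_{j=k..q} theta_j psi_{j-k}   (c_k = 0 for k > q),
using gamma(-m) = gamma(m).
Pure AR (q = 0): c_0 = sigma^2 = 1, c_k = 0 for k >= 1.
Equations for k = 0 and k = 1 (AR order 1):
  gamma(0) = phi_1 gamma(1) + c_0
  gamma(1) = phi_1 gamma(0) + c_1
Substituting the second into the first: gamma(0) (1 - phi_1^2) = c_0 + phi_1 c_1, so
  gamma(0) = c_0 / (1 - phi_1^2) = 1 / (1 - (-0.821)^2) = 1 / 0.325959 = 3.06787.
  gamma(1) = phi_1 gamma(0) = (-0.821)(3.06787) = -2.518722.
Therefore gamma(1) = -2.5187 (to 4 decimal places).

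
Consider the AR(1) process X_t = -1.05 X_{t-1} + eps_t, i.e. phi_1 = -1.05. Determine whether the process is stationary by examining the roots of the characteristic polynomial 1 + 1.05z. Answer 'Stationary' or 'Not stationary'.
\text{Not stationary}

The AR(p) characteristic polynomial is P(z) = 1 + 1.05z.
Stationarity requires all roots to lie outside the unit circle, i.e. |z| > 1 for every root.
This is linear in z: 1 + (1.05) z = 0  =>  z = -1/(1.05) = -0.952381,  |z| = 0.952381.
Moduli of all roots: 0.9524.
All moduli strictly greater than 1? No.
Verdict: Not stationary.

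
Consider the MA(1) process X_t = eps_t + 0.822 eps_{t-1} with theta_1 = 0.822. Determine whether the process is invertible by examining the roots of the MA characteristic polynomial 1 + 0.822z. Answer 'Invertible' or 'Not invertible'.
\text{Invertible}

The MA(q) characteristic polynomial is P(z) = 1 + 0.822z.
Invertibility requires all roots to lie outside the unit circle, i.e. |z| > 1 for every root.
This is linear in z: 1 + (0.822) z = 0  =>  z = -1/(0.822) = -1.216545,  |z| = 1.216545.
Moduli of all roots: 1.2165.
All moduli strictly greater than 1? Yes.
Verdict: Invertible.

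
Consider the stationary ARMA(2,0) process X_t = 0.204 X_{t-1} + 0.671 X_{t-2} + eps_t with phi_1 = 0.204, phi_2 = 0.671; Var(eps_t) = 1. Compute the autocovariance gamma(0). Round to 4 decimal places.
\gamma(0) = 2.9552

Multiply the model equation by X_{t-k} and take expectations. With theta_0 = psi_0 = 1 and psi_j the MA(infinity) weights, this gives
  gamma(k) - sum_i phi_i gamma(k-i) = c_k,
  c_k = sigma^2 * sum_{j=k..q} theta_j psi_{j-k}   (c_k = 0 for k > q),
using gamma(-m) = gamma(m).
Pure AR (q = 0): c_0 = sigma^2 = 1, c_k = 0 for k >= 1.
Equations for k = 0, 1, 2 (AR order 2, c_2 = 0):
  (E0) gamma(0) = phi_1 gamma(1) + phi_2 gamma(2) + c_0
  (E1) gamma(1) = phi_1 gamma(0) + phi_2 gamma(1) + c_1
  (E2) gamma(2) = phi_1 gamma(1) + phi_2 gamma(0)
From (E1): gamma(1) = A gamma(0) + B with
  A = phi_1 / (1 - phi_2) = 0.204 / 0.329 = 0.620061,   B = c_1 / (1 - phi_2) = 0 / 0.329 = 0.
Insert (E2) into (E0): gamma(0) (1 - phi_2^2) = phi_1 (1 + phi_2) gamma(1) + c_0.
  phi_1 (1 + phi_2) = (0.204)(1.671) = 0.340884,   1 - phi_2^2 = 0.549759.
Replace gamma(1) by A gamma(0) + B and collect gamma(0):
  gamma(0) [0.549759 - (0.340884)(0.620061)] = c_0 = 1
  gamma(0) * 0.33839 = 1
  gamma(0) = 1 / 0.33839 = 2.955168.
Therefore gamma(0) = 2.9552 (to 4 decimal places).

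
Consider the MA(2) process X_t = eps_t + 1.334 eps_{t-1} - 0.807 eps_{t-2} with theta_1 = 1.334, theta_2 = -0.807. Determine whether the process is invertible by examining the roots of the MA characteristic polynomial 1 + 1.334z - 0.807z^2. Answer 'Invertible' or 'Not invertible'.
\text{Not invertible}

The MA(q) characteristic polynomial is P(z) = 1 + 1.334z - 0.807z^2.
Invertibility requires all roots to lie outside the unit circle, i.e. |z| > 1 for every root.
Set 1 + (1.334) z + (-0.807) z^2 = 0, i.e. a z^2 + b z + c = 0 with a = -0.807, b = 1.334, c = 1.
Discriminant D = b^2 - 4ac = (1.334)^2 - 4*(-0.807)*1 = 1.779556 - (-3.228) = 5.007556.
D >= 0, so the roots are real: z = (-b +/- sqrt(D)) / (2a) = (-1.334 +/- 2.237757) / (-1.614).
  z_1 = (-1.334 + 2.237757) / (-1.614) = -0.5599,   |z_1| = 0.5599.
  z_2 = (-1.334 - 2.237757) / (-1.614) = 2.213,   |z_2| = 2.213.
Moduli of all roots: 0.5599, 2.2130.
All moduli strictly greater than 1? No.
Verdict: Not invertible.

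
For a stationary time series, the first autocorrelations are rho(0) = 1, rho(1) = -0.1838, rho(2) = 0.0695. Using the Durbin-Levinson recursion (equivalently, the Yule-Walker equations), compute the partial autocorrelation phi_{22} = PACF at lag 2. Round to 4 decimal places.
\phi_{22} = 0.0370

The PACF at lag k is phi_{kk}, the last component of the solution
to the Yule-Walker system G_k phi = r_k where
  (G_k)_{ij} = rho(|i - j|), (r_k)_i = rho(i), i,j = 1..k.
Equivalently, Durbin-Levinson gives phi_{kk} iteratively:
  phi_{11} = rho(1)
  phi_{kk} = [rho(k) - sum_{j=1..k-1} phi_{k-1,j} rho(k-j)]
            / [1 - sum_{j=1..k-1} phi_{k-1,j} rho(j)],
  phi_{k,j} = phi_{k-1,j} - phi_{kk} phi_{k-1,k-j},  j = 1..k-1.
Step k = 1:
  phi_11 = rho(1) = -0.1838.
Step k = 2:
  phi_22 = [rho(2) - phi_11 rho(1)] / [1 - phi_11 rho(1)] = [0.0695 - (-0.1838)(-0.1838)] / [1 - (-0.1838)(-0.1838)]
         = 0.03571756 / 0.96621756 = 0.037.
Therefore phi_{22} = 0.0370.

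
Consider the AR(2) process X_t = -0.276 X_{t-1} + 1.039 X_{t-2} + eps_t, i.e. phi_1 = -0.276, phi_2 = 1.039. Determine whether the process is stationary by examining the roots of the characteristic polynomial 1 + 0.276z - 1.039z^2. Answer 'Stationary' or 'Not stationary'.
\text{Not stationary}

The AR(p) characteristic polynomial is P(z) = 1 + 0.276z - 1.039z^2.
Stationarity requires all roots to lie outside the unit circle, i.e. |z| > 1 for every root.
Set 1 + (0.276) z + (-1.039) z^2 = 0, i.e. a z^2 + b z + c = 0 with a = -1.039, b = 0.276, c = 1.
Discriminant D = b^2 - 4ac = (0.276)^2 - 4*(-1.039)*1 = 0.076176 - (-4.156) = 4.232176.
D >= 0, so the roots are real: z = (-b +/- sqrt(D)) / (2a) = (-0.276 +/- 2.057225) / (-2.078).
  z_1 = (-0.276 + 2.057225) / (-2.078) = -0.8572,   |z_1| = 0.8572.
  z_2 = (-0.276 - 2.057225) / (-2.078) = 1.1228,   |z_2| = 1.1228.
Moduli of all roots: 0.8572, 1.1228.
All moduli strictly greater than 1? No.
Verdict: Not stationary.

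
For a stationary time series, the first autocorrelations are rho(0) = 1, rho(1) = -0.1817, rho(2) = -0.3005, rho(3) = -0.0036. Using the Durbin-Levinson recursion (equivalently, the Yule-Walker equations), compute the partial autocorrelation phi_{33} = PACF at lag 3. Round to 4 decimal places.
\phi_{33} = -0.1640

The PACF at lag k is phi_{kk}, the last component of the solution
to the Yule-Walker system G_k phi = r_k where
  (G_k)_{ij} = rho(|i - j|), (r_k)_i = rho(i), i,j = 1..k.
Equivalently, Durbin-Levinson gives phi_{kk} iteratively:
  phi_{11} = rho(1)
  phi_{kk} = [rho(k) - sum_{j=1..k-1} phi_{k-1,j} rho(k-j)]
            / [1 - sum_{j=1..k-1} phi_{k-1,j} rho(j)],
  phi_{k,j} = phi_{k-1,j} - phi_{kk} phi_{k-1,k-j},  j = 1..k-1.
Step k = 1:
  phi_11 = rho(1) = -0.1817.
Step k = 2:
  phi_22 = [rho(2) - phi_11 rho(1)] / [1 - phi_11 rho(1)] = [-0.3005 - (-0.1817)(-0.1817)] / [1 - (-0.1817)(-0.1817)]
         = -0.33351489 / 0.96698511 = -0.344902.
  Update: phi_21 = phi_11 - phi_22 phi_11 = -0.1817 - (-0.344902)(-0.1817) = -0.244369.
Step k = 3:
  phi_33 = [rho(3) - phi_21 rho(2) - phi_22 rho(1)] / [1 - phi_21 rho(1) - phi_22 rho(2)]
    numerator   = -0.0036 - (-0.244369)(-0.3005) - (-0.344902)(-0.1817) = -0.13970143
    denominator = 1 - (-0.244369)(-0.1817) - (-0.344902)(-0.3005) = 0.85195523
  phi_33 = -0.13970143 / 0.85195523 = -0.164.
Therefore phi_{33} = -0.1640.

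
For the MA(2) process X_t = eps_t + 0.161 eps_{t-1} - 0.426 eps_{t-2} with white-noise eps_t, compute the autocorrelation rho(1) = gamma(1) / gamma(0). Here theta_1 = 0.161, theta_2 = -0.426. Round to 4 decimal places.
\rho(1) = 0.0765

For an MA(q) process with theta_0 = 1, the autocovariance is
  gamma(k) = sigma^2 * sum_{i=0..q-k} theta_i * theta_{i+k},
and rho(k) = gamma(k) / gamma(0). Sigma^2 cancels.
  numerator   = (1)*(0.161) + (0.161)*(-0.426) = 0.092414.
  denominator = (1)^2 + (0.161)^2 + (-0.426)^2 = 1.207397.
  rho(1) = 0.092414 / 1.207397 = 0.0765.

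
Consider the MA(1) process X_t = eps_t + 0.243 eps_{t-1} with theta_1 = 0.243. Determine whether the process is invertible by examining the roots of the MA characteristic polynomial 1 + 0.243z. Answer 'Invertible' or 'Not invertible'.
\text{Invertible}

The MA(q) characteristic polynomial is P(z) = 1 + 0.243z.
Invertibility requires all roots to lie outside the unit circle, i.e. |z| > 1 for every root.
This is linear in z: 1 + (0.243) z = 0  =>  z = -1/(0.243) = -4.115226,  |z| = 4.115226.
Moduli of all roots: 4.1152.
All moduli strictly greater than 1? Yes.
Verdict: Invertible.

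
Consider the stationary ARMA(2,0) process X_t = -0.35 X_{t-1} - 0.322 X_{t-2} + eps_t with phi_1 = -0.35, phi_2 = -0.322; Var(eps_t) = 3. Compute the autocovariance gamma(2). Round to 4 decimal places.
\gamma(2) = -0.8255

Multiply the model equation by X_{t-k} and take expectations. With theta_0 = psi_0 = 1 and psi_j the MA(infinity) weights, this gives
  gamma(k) - sum_i phi_i gamma(k-i) = c_k,
  c_k = sigma^2 * sum_{j=k..q} theta_j psi_{j-k}   (c_k = 0 for k > q),
using gamma(-m) = gamma(m).
Pure AR (q = 0): c_0 = sigma^2 = 3, c_k = 0 for k >= 1.
Equations for k = 0, 1, 2 (AR order 2, c_2 = 0):
  (E0) gamma(0) = phi_1 gamma(1) + phi_2 gamma(2) + c_0
  (E1) gamma(1) = phi_1 gamma(0) + phi_2 gamma(1) + c_1
  (E2) gamma(2) = phi_1 gamma(1) + phi_2 gamma(0)
From (E1): gamma(1) = A gamma(0) + B with
  A = phi_1 / (1 - phi_2) = -0.35 / 1.322 = -0.26475,   B = c_1 / (1 - phi_2) = 0 / 1.322 = 0.
Insert (E2) into (E0): gamma(0) (1 - phi_2^2) = phi_1 (1 + phi_2) gamma(1) + c_0.
  phi_1 (1 + phi_2) = (-0.35)(0.678) = -0.2373,   1 - phi_2^2 = 0.896316.
Replace gamma(1) by A gamma(0) + B and collect gamma(0):
  gamma(0) [0.896316 - (-0.2373)(-0.26475)] = c_0 = 3
  gamma(0) * 0.833491 = 3
  gamma(0) = 3 / 0.833491 = 3.59932.
  gamma(1) = A gamma(0) = (-0.26475)(3.59932) = -0.952921.
  gamma(2) = phi_1 gamma(1) + phi_2 gamma(0) = (-0.35)(-0.952921) + (-0.322)(3.59932) = -0.825459.
Therefore gamma(2) = -0.8255 (to 4 decimal places).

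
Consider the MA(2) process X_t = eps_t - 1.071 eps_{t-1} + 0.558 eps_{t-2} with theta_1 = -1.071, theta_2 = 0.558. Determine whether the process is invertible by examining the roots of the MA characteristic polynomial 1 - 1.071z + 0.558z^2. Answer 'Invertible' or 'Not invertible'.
\text{Invertible}

The MA(q) characteristic polynomial is P(z) = 1 - 1.071z + 0.558z^2.
Invertibility requires all roots to lie outside the unit circle, i.e. |z| > 1 for every root.
Set 1 + (-1.071) z + (0.558) z^2 = 0, i.e. a z^2 + b z + c = 0 with a = 0.558, b = -1.071, c = 1.
Discriminant D = b^2 - 4ac = (-1.071)^2 - 4*(0.558)*1 = 1.147041 - (2.232) = -1.084959.
D < 0, so the roots are the complex-conjugate pair z = (-b +/- i sqrt(-D)) / (2a) = 0.9597 +/- 0.9333i.
For a conjugate pair |z|^2 = z * conj(z) = (product of roots) = c/a = 1/(0.558) = 1.792115, so |z| = sqrt(1.792115) = 1.3387 for both roots.
Moduli of all roots: 1.3387, 1.3387.
All moduli strictly greater than 1? Yes.
Verdict: Invertible.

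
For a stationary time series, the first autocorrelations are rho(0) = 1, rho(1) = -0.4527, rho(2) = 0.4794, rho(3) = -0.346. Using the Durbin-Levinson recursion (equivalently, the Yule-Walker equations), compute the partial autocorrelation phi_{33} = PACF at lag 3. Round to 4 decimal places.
\phi_{33} = -0.0680

The PACF at lag k is phi_{kk}, the last component of the solution
to the Yule-Walker system G_k phi = r_k where
  (G_k)_{ij} = rho(|i - j|), (r_k)_i = rho(i), i,j = 1..k.
Equivalently, Durbin-Levinson gives phi_{kk} iteratively:
  phi_{11} = rho(1)
  phi_{kk} = [rho(k) - sum_{j=1..k-1} phi_{k-1,j} rho(k-j)]
            / [1 - sum_{j=1..k-1} phi_{k-1,j} rho(j)],
  phi_{k,j} = phi_{k-1,j} - phi_{kk} phi_{k-1,k-j},  j = 1..k-1.
Step k = 1:
  phi_11 = rho(1) = -0.4527.
Step k = 2:
  phi_22 = [rho(2) - phi_11 rho(1)] / [1 - phi_11 rho(1)] = [0.4794 - (-0.4527)(-0.4527)] / [1 - (-0.4527)(-0.4527)]
         = 0.27446271 / 0.79506271 = 0.345209.
  Update: phi_21 = phi_11 - phi_22 phi_11 = -0.4527 - (0.345209)(-0.4527) = -0.296424.
Step k = 3:
  phi_33 = [rho(3) - phi_21 rho(2) - phi_22 rho(1)] / [1 - phi_21 rho(1) - phi_22 rho(2)]
    numerator   = -0.346 - (-0.296424)(0.4794) - (0.345209)(-0.4527) = -0.0476183
    denominator = 1 - (-0.296424)(-0.4527) - (0.345209)(0.4794) = 0.70031574
  phi_33 = -0.0476183 / 0.70031574 = -0.068.
Therefore phi_{33} = -0.0680.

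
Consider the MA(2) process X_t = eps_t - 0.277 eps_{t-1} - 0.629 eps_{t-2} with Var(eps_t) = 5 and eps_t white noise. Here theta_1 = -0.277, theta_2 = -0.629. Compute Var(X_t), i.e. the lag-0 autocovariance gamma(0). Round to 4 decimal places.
\gamma(0) = 7.3619

For an MA(q) process X_t = eps_t + sum_i theta_i eps_{t-i} with
Var(eps_t) = sigma^2, the variance is
  gamma(0) = sigma^2 * (1 + sum_i theta_i^2).
  sum_i theta_i^2 = (-0.277)^2 + (-0.629)^2 = 0.076729 + 0.395641 = 0.47237.
  gamma(0) = 5 * (1 + 0.47237) = 5 * 1.47237 = 7.36185, which rounds to 7.3619.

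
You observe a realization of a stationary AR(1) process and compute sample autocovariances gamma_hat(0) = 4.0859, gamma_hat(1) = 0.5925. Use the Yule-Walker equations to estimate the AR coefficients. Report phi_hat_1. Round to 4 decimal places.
\hat\phi_{1} = 0.1450

The Yule-Walker equations for an AR(p) process read, in matrix form,
  Gamma_p phi = r_p,   with   (Gamma_p)_{ij} = gamma(|i - j|),
                       (r_p)_i = gamma(i),   i,j = 1..p.
Substitute the sample gammas (Toeplitz matrix and right-hand side of size 1):
  Gamma_p = [[4.0859]]
  r_p     = [0.5925]
With p = 1 this is the single equation gamma(0) phi_1 = gamma(1):
  phi_hat_1 = gamma(1) / gamma(0) = 0.5925 / 4.0859 = 0.1450.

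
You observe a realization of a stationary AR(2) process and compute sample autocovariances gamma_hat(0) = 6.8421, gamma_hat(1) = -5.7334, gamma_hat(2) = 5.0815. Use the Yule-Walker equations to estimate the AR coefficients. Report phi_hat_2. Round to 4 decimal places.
\hat\phi_{2} = 0.1360

The Yule-Walker equations for an AR(p) process read, in matrix form,
  Gamma_p phi = r_p,   with   (Gamma_p)_{ij} = gamma(|i - j|),
                       (r_p)_i = gamma(i),   i,j = 1..p.
Substitute the sample gammas (Toeplitz matrix and right-hand side of size 2):
  Gamma_p = [[6.8421, -5.7334], [-5.7334, 6.8421]]
  r_p     = [-5.7334, 5.0815]
Written out:
  6.8421 phi_1 - 5.7334 phi_2 = -5.7334
  -5.7334 phi_1 + 6.8421 phi_2 = 5.0815
Solve by Cramer's rule:
  det = gamma(0)^2 - gamma(1)^2 = (6.8421)^2 - (-5.7334)^2 = 46.81433241 - 32.87187556 = 13.94245685
  phi_hat_1 = [gamma(1) gamma(0) - gamma(1) gamma(2)] / det = [(-5.7334)(6.8421) - (-5.7334)(5.0815)] / 13.94245685 = -10.09422404 / 13.94245685 = -0.724
  phi_hat_2 = [gamma(0) gamma(2) - gamma(1)^2] / det = [(6.8421)(5.0815) - (-5.7334)^2] / 13.94245685 = 1.89625559 / 13.94245685 = 0.136
So phi_hat = [-0.7240, 0.1360].
Therefore phi_hat_2 = 0.1360.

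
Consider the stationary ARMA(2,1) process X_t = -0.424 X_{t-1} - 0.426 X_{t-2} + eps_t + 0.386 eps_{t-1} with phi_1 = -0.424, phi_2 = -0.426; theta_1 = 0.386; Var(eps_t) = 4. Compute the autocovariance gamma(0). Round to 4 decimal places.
\gamma(0) = 4.9290

Multiply the model equation by X_{t-k} and take expectations. With theta_0 = psi_0 = 1 and psi_j the MA(infinity) weights, this gives
  gamma(k) - sum_i phi_i gamma(k-i) = c_k,
  c_k = sigma^2 * sum_{j=k..q} theta_j psi_{j-k}   (c_k = 0 for k > q),
using gamma(-m) = gamma(m).
psi-weights needed (psi_j = theta_j + sum_i phi_i psi_{j-i}):
  psi_1 = theta_1 + phi_1 = 0.386 + (-0.424) = -0.038
Right-hand sides:
  c_0 = sigma^2 (1 + theta_1 psi_1) = 4 * (1 + (0.386)(-0.038)) = 4 * 0.985332 = 3.941328
  c_1 = sigma^2 theta_1 = 4 * (0.386) = 1.544
  c_2 = 0
Equations for k = 0, 1, 2 (AR order 2, c_2 = 0):
  (E0) gamma(0) = phi_1 gamma(1) + phi_2 gamma(2) + c_0
  (E1) gamma(1) = phi_1 gamma(0) + phi_2 gamma(1) + c_1
  (E2) gamma(2) = phi_1 gamma(1) + phi_2 gamma(0)
From (E1): gamma(1) = A gamma(0) + B with
  A = phi_1 / (1 - phi_2) = -0.424 / 1.426 = -0.297335,   B = c_1 / (1 - phi_2) = 1.544 / 1.426 = 1.082749.
Insert (E2) into (E0): gamma(0) (1 - phi_2^2) = phi_1 (1 + phi_2) gamma(1) + c_0.
  phi_1 (1 + phi_2) = (-0.424)(0.574) = -0.243376,   1 - phi_2^2 = 0.818524.
Replace gamma(1) by A gamma(0) + B and collect gamma(0):
  gamma(0) [0.818524 - (-0.243376)(-0.297335)] = (-0.243376)(1.082749) + 3.941328
  gamma(0) * 0.74616 = 3.677813
  gamma(0) = 3.677813 / 0.74616 = 4.928989.
Therefore gamma(0) = 4.9290 (to 4 decimal places).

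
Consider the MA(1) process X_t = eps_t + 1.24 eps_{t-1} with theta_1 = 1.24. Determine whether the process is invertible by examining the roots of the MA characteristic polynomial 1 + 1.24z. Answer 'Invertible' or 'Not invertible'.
\text{Not invertible}

The MA(q) characteristic polynomial is P(z) = 1 + 1.24z.
Invertibility requires all roots to lie outside the unit circle, i.e. |z| > 1 for every root.
This is linear in z: 1 + (1.24) z = 0  =>  z = -1/(1.24) = -0.806452,  |z| = 0.806452.
Moduli of all roots: 0.8065.
All moduli strictly greater than 1? No.
Verdict: Not invertible.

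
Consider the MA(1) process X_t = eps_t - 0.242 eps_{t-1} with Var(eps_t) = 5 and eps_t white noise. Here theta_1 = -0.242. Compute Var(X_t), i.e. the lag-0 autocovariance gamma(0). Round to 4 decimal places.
\gamma(0) = 5.2928

For an MA(q) process X_t = eps_t + sum_i theta_i eps_{t-i} with
Var(eps_t) = sigma^2, the variance is
  gamma(0) = sigma^2 * (1 + sum_i theta_i^2).
  sum_i theta_i^2 = (-0.242)^2 = 0.058564.
  gamma(0) = 5 * (1 + 0.058564) = 5 * 1.058564 = 5.29282, which rounds to 5.2928.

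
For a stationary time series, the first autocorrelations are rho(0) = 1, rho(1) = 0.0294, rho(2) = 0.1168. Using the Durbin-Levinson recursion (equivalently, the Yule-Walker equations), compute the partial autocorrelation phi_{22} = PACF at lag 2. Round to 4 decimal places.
\phi_{22} = 0.1160

The PACF at lag k is phi_{kk}, the last component of the solution
to the Yule-Walker system G_k phi = r_k where
  (G_k)_{ij} = rho(|i - j|), (r_k)_i = rho(i), i,j = 1..k.
Equivalently, Durbin-Levinson gives phi_{kk} iteratively:
  phi_{11} = rho(1)
  phi_{kk} = [rho(k) - sum_{j=1..k-1} phi_{k-1,j} rho(k-j)]
            / [1 - sum_{j=1..k-1} phi_{k-1,j} rho(j)],
  phi_{k,j} = phi_{k-1,j} - phi_{kk} phi_{k-1,k-j},  j = 1..k-1.
Step k = 1:
  phi_11 = rho(1) = 0.0294.
Step k = 2:
  phi_22 = [rho(2) - phi_11 rho(1)] / [1 - phi_11 rho(1)] = [0.1168 - (0.0294)(0.0294)] / [1 - (0.0294)(0.0294)]
         = 0.11593564 / 0.99913564 = 0.116.
Therefore phi_{22} = 0.1160.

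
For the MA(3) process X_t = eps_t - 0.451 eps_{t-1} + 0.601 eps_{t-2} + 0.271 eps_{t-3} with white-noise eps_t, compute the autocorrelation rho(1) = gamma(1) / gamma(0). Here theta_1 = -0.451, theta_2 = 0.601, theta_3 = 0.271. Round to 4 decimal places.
\rho(1) = -0.3414

For an MA(q) process with theta_0 = 1, the autocovariance is
  gamma(k) = sigma^2 * sum_{i=0..q-k} theta_i * theta_{i+k},
and rho(k) = gamma(k) / gamma(0). Sigma^2 cancels.
  numerator   = (1)*(-0.451) + (-0.451)*(0.601) + (0.601)*(0.271) = -0.55918.
  denominator = (1)^2 + (-0.451)^2 + (0.601)^2 + (0.271)^2 = 1.638043.
  rho(1) = -0.55918 / 1.638043 = -0.3414.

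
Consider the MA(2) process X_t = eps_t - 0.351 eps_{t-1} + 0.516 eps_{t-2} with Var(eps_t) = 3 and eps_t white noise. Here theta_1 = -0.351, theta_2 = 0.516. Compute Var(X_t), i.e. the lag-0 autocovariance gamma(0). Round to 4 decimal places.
\gamma(0) = 4.1684

For an MA(q) process X_t = eps_t + sum_i theta_i eps_{t-i} with
Var(eps_t) = sigma^2, the variance is
  gamma(0) = sigma^2 * (1 + sum_i theta_i^2).
  sum_i theta_i^2 = (-0.351)^2 + (0.516)^2 = 0.123201 + 0.266256 = 0.389457.
  gamma(0) = 3 * (1 + 0.389457) = 3 * 1.389457 = 4.168371, which rounds to 4.1684.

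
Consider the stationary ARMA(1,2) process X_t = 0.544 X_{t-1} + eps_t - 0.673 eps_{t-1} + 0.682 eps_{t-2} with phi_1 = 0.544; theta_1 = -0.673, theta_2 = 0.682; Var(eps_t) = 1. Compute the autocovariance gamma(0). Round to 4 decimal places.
\gamma(0) = 1.5483

Multiply the model equation by X_{t-k} and take expectations. With theta_0 = psi_0 = 1 and psi_j the MA(infinity) weights, this gives
  gamma(k) - sum_i phi_i gamma(k-i) = c_k,
  c_k = sigma^2 * sum_{j=k..q} theta_j psi_{j-k}   (c_k = 0 for k > q),
using gamma(-m) = gamma(m).
psi-weights needed (psi_j = theta_j + sum_i phi_i psi_{j-i}):
  psi_1 = theta_1 + phi_1 = -0.673 + (0.544) = -0.129
  psi_2 = theta_2 + phi_1 psi_1 = 0.682 + (0.544)(-0.129) = 0.611824
Right-hand sides:
  c_0 = sigma^2 (1 + theta_1 psi_1 + theta_2 psi_2) = 1 * (1 + (-0.673)(-0.129) + (0.682)(0.611824)) = 1 * 1.504081 = 1.504081
  c_1 = sigma^2 (theta_1 + theta_2 psi_1) = 1 * (-0.673 + (0.682)(-0.129)) = -0.760978
  c_2 = sigma^2 theta_2 = 1 * (0.682) = 0.682
Equations for k = 0 and k = 1 (AR order 1):
  gamma(0) = phi_1 gamma(1) + c_0
  gamma(1) = phi_1 gamma(0) + c_1
Substituting the second into the first: gamma(0) (1 - phi_1^2) = c_0 + phi_1 c_1, so
  gamma(0) = (c_0 + phi_1 c_1) / (1 - phi_1^2) = (1.504081 + (0.544)(-0.760978)) / (1 - (0.544)^2) = 1.090109 / 0.704064 = 1.548309.
Therefore gamma(0) = 1.5483 (to 4 decimal places).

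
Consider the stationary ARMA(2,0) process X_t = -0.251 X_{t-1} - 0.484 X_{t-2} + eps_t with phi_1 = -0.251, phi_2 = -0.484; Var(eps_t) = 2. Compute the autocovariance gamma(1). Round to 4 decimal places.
\gamma(1) = -0.4548

Multiply the model equation by X_{t-k} and take expectations. With theta_0 = psi_0 = 1 and psi_j the MA(infinity) weights, this gives
  gamma(k) - sum_i phi_i gamma(k-i) = c_k,
  c_k = sigma^2 * sum_{j=k..q} theta_j psi_{j-k}   (c_k = 0 for k > q),
using gamma(-m) = gamma(m).
Pure AR (q = 0): c_0 = sigma^2 = 2, c_k = 0 for k >= 1.
Equations for k = 0, 1, 2 (AR order 2, c_2 = 0):
  (E0) gamma(0) = phi_1 gamma(1) + phi_2 gamma(2) + c_0
  (E1) gamma(1) = phi_1 gamma(0) + phi_2 gamma(1) + c_1
  (E2) gamma(2) = phi_1 gamma(1) + phi_2 gamma(0)
From (E1): gamma(1) = A gamma(0) + B with
  A = phi_1 / (1 - phi_2) = -0.251 / 1.484 = -0.169137,   B = c_1 / (1 - phi_2) = 0 / 1.484 = 0.
Insert (E2) into (E0): gamma(0) (1 - phi_2^2) = phi_1 (1 + phi_2) gamma(1) + c_0.
  phi_1 (1 + phi_2) = (-0.251)(0.516) = -0.129516,   1 - phi_2^2 = 0.765744.
Replace gamma(1) by A gamma(0) + B and collect gamma(0):
  gamma(0) [0.765744 - (-0.129516)(-0.169137)] = c_0 = 2
  gamma(0) * 0.743838 = 2
  gamma(0) = 2 / 0.743838 = 2.688758.
  gamma(1) = A gamma(0) = (-0.169137)(2.688758) = -0.45477.
Therefore gamma(1) = -0.4548 (to 4 decimal places).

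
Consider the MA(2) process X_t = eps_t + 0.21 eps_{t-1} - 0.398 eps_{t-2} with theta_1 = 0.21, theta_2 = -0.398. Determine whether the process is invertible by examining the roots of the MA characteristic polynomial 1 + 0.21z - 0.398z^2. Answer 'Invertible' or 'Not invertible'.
\text{Invertible}

The MA(q) characteristic polynomial is P(z) = 1 + 0.21z - 0.398z^2.
Invertibility requires all roots to lie outside the unit circle, i.e. |z| > 1 for every root.
Set 1 + (0.21) z + (-0.398) z^2 = 0, i.e. a z^2 + b z + c = 0 with a = -0.398, b = 0.21, c = 1.
Discriminant D = b^2 - 4ac = (0.21)^2 - 4*(-0.398)*1 = 0.0441 - (-1.592) = 1.6361.
D >= 0, so the roots are real: z = (-b +/- sqrt(D)) / (2a) = (-0.21 +/- 1.279101) / (-0.796).
  z_1 = (-0.21 + 1.279101) / (-0.796) = -1.3431,   |z_1| = 1.3431.
  z_2 = (-0.21 - 1.279101) / (-0.796) = 1.8707,   |z_2| = 1.8707.
Moduli of all roots: 1.3431, 1.8707.
All moduli strictly greater than 1? Yes.
Verdict: Invertible.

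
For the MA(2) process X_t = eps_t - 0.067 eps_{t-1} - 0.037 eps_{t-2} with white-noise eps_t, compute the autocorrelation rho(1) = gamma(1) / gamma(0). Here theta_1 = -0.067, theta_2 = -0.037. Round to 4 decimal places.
\rho(1) = -0.0641

For an MA(q) process with theta_0 = 1, the autocovariance is
  gamma(k) = sigma^2 * sum_{i=0..q-k} theta_i * theta_{i+k},
and rho(k) = gamma(k) / gamma(0). Sigma^2 cancels.
  numerator   = (1)*(-0.067) + (-0.067)*(-0.037) = -0.064521.
  denominator = (1)^2 + (-0.067)^2 + (-0.037)^2 = 1.005858.
  rho(1) = -0.064521 / 1.005858 = -0.0641.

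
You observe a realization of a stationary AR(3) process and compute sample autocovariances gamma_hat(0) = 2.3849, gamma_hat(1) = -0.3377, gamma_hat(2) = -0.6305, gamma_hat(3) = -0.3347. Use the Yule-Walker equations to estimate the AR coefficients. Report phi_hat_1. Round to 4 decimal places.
\hat\phi_{1} = -0.2570

The Yule-Walker equations for an AR(p) process read, in matrix form,
  Gamma_p phi = r_p,   with   (Gamma_p)_{ij} = gamma(|i - j|),
                       (r_p)_i = gamma(i),   i,j = 1..p.
Substitute the sample gammas (Toeplitz matrix and right-hand side of size 3):
  Gamma_p = [[2.3849, -0.3377, -0.6305], [-0.3377, 2.3849, -0.3377], [-0.6305, -0.3377, 2.3849]]
  r_p     = [-0.3377, -0.6305, -0.3347]
Written out (R1..R3):
  (R1) 2.3849 phi_1 - 0.3377 phi_2 - 0.6305 phi_3 = -0.3377
  (R2) -0.3377 phi_1 + 2.3849 phi_2 - 0.3377 phi_3 = -0.6305
  (R3) -0.6305 phi_1 - 0.3377 phi_2 + 2.3849 phi_3 = -0.3347
Gaussian elimination:
  R2 <- R2 - (-0.3377/2.3849) R1 = R2 - (-0.141599) R1:  2.337082 phi_2 - 0.426978 phi_3 = -0.678318
  R3 <- R3 - (-0.6305/2.3849) R1 = R3 - (-0.264372) R1:  -0.426978 phi_2 + 2.218214 phi_3 = -0.423978
  R3 <- R3 - (-0.426978/2.337082) R2 = R3 - (-0.182697) R2:  2.140206 phi_3 = -0.547905
Back-substitution:
  phi_hat_3 = -0.547905 / 2.140206 = -0.256006
  phi_hat_2 = (-0.678318 - (-0.426978)(-0.256006)) / 2.337082 = -0.337013
  phi_hat_1 = (-0.3377 - (-0.3377)(-0.337013) - (-0.6305)(-0.256006)) / 2.3849 = -0.257001
So phi_hat = [-0.2570, -0.3370, -0.2560].
Therefore phi_hat_1 = -0.2570.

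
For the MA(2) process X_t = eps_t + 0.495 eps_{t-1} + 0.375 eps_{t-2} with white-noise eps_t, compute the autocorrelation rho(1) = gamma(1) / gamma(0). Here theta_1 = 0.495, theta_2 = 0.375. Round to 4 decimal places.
\rho(1) = 0.4912

For an MA(q) process with theta_0 = 1, the autocovariance is
  gamma(k) = sigma^2 * sum_{i=0..q-k} theta_i * theta_{i+k},
and rho(k) = gamma(k) / gamma(0). Sigma^2 cancels.
  numerator   = (1)*(0.495) + (0.495)*(0.375) = 0.680625.
  denominator = (1)^2 + (0.495)^2 + (0.375)^2 = 1.38565.
  rho(1) = 0.680625 / 1.38565 = 0.4912.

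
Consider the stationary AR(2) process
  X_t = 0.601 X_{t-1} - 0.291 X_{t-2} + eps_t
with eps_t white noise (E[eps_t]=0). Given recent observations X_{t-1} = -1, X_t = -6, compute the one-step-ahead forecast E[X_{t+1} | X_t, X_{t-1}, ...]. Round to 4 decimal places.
E[X_{t+1} \mid \mathcal F_t] = -3.3150

For an AR(p) model X_t = c + sum_i phi_i X_{t-i} + eps_t, the
one-step-ahead conditional mean is
  E[X_{t+1} | X_t, ...] = c + sum_i phi_i X_{t+1-i}.
Substitute known values:
  E[X_{t+1} | ...] = (0.601) * (-6) + (-0.291) * (-1)
                   = -3.3150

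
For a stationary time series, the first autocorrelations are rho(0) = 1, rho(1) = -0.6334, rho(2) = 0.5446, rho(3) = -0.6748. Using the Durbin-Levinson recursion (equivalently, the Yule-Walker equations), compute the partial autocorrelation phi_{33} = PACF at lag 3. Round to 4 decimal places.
\phi_{33} = -0.4620

The PACF at lag k is phi_{kk}, the last component of the solution
to the Yule-Walker system G_k phi = r_k where
  (G_k)_{ij} = rho(|i - j|), (r_k)_i = rho(i), i,j = 1..k.
Equivalently, Durbin-Levinson gives phi_{kk} iteratively:
  phi_{11} = rho(1)
  phi_{kk} = [rho(k) - sum_{j=1..k-1} phi_{k-1,j} rho(k-j)]
            / [1 - sum_{j=1..k-1} phi_{k-1,j} rho(j)],
  phi_{k,j} = phi_{k-1,j} - phi_{kk} phi_{k-1,k-j},  j = 1..k-1.
Step k = 1:
  phi_11 = rho(1) = -0.6334.
Step k = 2:
  phi_22 = [rho(2) - phi_11 rho(1)] / [1 - phi_11 rho(1)] = [0.5446 - (-0.6334)(-0.6334)] / [1 - (-0.6334)(-0.6334)]
         = 0.14340444 / 0.59880444 = 0.239485.
  Update: phi_21 = phi_11 - phi_22 phi_11 = -0.6334 - (0.239485)(-0.6334) = -0.48171.
Step k = 3:
  phi_33 = [rho(3) - phi_21 rho(2) - phi_22 rho(1)] / [1 - phi_21 rho(1) - phi_22 rho(2)]
    numerator   = -0.6748 - (-0.48171)(0.5446) - (0.239485)(-0.6334) = -0.26077094
    denominator = 1 - (-0.48171)(-0.6334) - (0.239485)(0.5446) = 0.56446129
  phi_33 = -0.26077094 / 0.56446129 = -0.462.
Therefore phi_{33} = -0.4620.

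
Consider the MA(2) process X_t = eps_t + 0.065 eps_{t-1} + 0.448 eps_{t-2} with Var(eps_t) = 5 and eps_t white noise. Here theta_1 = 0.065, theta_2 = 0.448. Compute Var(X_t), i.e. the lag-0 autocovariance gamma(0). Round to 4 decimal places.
\gamma(0) = 6.0246

For an MA(q) process X_t = eps_t + sum_i theta_i eps_{t-i} with
Var(eps_t) = sigma^2, the variance is
  gamma(0) = sigma^2 * (1 + sum_i theta_i^2).
  sum_i theta_i^2 = (0.065)^2 + (0.448)^2 = 0.004225 + 0.200704 = 0.204929.
  gamma(0) = 5 * (1 + 0.204929) = 5 * 1.204929 = 6.024645, which rounds to 6.0246.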